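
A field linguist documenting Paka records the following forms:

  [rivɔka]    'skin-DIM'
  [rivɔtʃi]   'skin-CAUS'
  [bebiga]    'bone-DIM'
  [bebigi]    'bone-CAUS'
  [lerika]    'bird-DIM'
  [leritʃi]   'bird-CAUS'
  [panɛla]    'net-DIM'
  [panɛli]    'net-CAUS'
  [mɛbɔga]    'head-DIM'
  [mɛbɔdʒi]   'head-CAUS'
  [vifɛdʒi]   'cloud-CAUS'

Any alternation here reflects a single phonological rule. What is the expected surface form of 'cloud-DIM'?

In [mɛbɔga] and [mɛbɔdʒi] the final segment of 'head' alternates: [g] ~ [dʒ].
The stem 'bone' ([bebiga], [bebigi]) shows [g] unchanged in both environments, so [g] cannot be basic with [dʒ] derived before the CAUS suffix.
The alternation reflects depalatalization: palato-alveolar /tʃ/ and /dʒ/ become [k] and [g] when no front vowel follows. /dʒ/ is underlying.
From [vifɛdʒi] the stem 'cloud' is /vifɛdʒ/; when no front vowel follows this yields [vifɛga].

[vifɛga]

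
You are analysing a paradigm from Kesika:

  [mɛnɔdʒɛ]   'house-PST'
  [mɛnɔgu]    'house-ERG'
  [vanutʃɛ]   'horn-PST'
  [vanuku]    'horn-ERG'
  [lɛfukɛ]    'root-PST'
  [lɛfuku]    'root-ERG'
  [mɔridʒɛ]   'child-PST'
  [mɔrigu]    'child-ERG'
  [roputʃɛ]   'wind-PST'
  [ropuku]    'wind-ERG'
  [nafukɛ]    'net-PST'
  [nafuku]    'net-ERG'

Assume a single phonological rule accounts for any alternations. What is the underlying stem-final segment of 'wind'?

The root 'wind' surfaces as [roputʃɛ] and [ropuku], with a stem-final [tʃ] ~ [k] alternation.
Compare 'root', with invariant [k] in [lɛfukɛ] and [lɛfuku]: an analysis with underlying /k/ and a rule producing [tʃ] before the PST suffix would wrongly predict alternation here too.
The alternation reflects depalatalization: palato-alveolar /tʃ/ and /dʒ/ become [k] and [g] when no front vowel follows. /tʃ/ is underlying.

/tʃ/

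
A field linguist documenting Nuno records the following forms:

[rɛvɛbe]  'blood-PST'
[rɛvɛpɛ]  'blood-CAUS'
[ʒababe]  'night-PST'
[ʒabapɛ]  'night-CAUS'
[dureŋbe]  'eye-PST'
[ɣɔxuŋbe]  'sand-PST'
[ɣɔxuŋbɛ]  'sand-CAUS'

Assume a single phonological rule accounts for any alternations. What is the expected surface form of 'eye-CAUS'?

The CAUS morpheme has two allomorphs, [-bɛ] and [-pɛ].
The PST suffix, which begins with [b], is invariant after every stem; so [b] is not altered by any rule here.
So the underlying form is /-pɛ/, and voiceless stops become voiced after a nasal.
After 'eye', which ends in a nasal, the suffix surfaces as [-bɛ], giving [dureŋbɛ].

[dureŋbɛ]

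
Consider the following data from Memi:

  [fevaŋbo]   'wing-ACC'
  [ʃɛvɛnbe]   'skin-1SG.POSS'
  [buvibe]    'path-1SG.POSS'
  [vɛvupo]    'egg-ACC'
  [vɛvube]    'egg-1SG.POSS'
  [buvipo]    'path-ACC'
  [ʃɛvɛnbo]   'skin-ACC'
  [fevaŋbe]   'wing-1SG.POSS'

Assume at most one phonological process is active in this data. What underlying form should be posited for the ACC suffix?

/-po/

The ACC morpheme has two allomorphs, [-bo] and [-po].
By contrast the 1SG.POSS suffix keeps its initial [b] throughout — that segment must be underlying.
The ACC suffix is therefore /-po/ underlyingly, with post-nasal voicing: voiceless stops become voiced after a nasal.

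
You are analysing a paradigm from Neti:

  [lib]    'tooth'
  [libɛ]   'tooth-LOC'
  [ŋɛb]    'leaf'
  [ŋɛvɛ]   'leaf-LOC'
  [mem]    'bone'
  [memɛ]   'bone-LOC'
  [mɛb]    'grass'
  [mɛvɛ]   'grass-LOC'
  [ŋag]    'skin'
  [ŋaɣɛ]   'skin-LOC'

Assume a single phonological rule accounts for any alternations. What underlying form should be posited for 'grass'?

/mɛv/

The root 'grass' surfaces as [mɛb] and [mɛvɛ], with a stem-final [b] ~ [v] alternation.
If /b/ were underlying and a rule turned it into [v] before the LOC suffix, 'tooth' would also alternate; but it has [b] in both [lib] and [libɛ].
Therefore /v/ is basic and [b] is derived by word-final hardening (voiced fricatives become stops word-finally).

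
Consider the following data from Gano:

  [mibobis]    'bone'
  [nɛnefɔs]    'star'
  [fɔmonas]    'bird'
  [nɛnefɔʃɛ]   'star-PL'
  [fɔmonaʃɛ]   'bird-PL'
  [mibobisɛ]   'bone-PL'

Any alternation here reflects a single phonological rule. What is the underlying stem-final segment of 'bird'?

/ʃ/

The root 'bird' surfaces as [fɔmonas] and [fɔmonaʃɛ], with a stem-final [s] ~ [ʃ] alternation.
If /s/ were underlying and a rule turned it into [ʃ] before the PL suffix, 'bone' would also alternate; but it has [s] in both [mibobis] and [mibobisɛ].
The underlying segment must be /ʃ/; palato-alveolar /ʃ/ becomes [s] when no front vowel follows, yielding [s] there.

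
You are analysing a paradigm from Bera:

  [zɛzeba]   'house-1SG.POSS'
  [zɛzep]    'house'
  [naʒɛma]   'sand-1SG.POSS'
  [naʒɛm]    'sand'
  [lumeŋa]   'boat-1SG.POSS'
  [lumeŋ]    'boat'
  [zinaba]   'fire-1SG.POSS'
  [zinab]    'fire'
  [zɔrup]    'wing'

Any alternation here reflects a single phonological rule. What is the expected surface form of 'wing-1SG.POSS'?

The root 'house' surfaces as [zɛzeba] and [zɛzep], with a stem-final [b] ~ [p] alternation.
But 'fire' keeps [b] in both environments ([zinaba], [zinab]), so there is no rule changing /b/ to [p] in isolation.
The alternation reflects intervocalic voicing: voiceless stops become voiced between vowels. /p/ is underlying.
The one attested form of 'wing', [zɔrup], shows underlying /zɔrup/. Applying the same rule between vowels gives [zɔruba].

[zɔruba]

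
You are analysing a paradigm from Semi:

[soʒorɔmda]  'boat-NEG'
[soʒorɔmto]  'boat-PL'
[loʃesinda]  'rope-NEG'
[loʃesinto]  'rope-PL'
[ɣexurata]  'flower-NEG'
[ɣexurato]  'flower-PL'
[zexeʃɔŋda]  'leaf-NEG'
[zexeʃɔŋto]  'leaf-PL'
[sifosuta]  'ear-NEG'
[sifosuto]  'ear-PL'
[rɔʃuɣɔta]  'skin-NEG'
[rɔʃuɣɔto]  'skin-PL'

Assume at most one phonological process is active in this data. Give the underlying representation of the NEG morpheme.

/-da/

The NEG morpheme has two allomorphs, [-da] and [-ta].
By contrast the PL suffix keeps its initial [t] throughout — that segment must be underlying.
So the underlying form is /-da/, and voiced stops become voiceless after a vowel.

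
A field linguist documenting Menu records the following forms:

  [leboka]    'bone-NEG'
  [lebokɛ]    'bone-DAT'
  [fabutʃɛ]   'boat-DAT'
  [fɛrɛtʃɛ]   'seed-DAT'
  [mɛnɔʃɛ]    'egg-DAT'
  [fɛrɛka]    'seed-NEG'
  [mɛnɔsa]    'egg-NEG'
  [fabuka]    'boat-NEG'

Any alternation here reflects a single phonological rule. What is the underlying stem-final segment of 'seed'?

/tʃ/

The root 'seed' surfaces as [fɛrɛtʃɛ] and [fɛrɛka], with a stem-final [tʃ] ~ [k] alternation.
Compare 'bone', with invariant [k] in [lebokɛ] and [leboka]: an analysis with underlying /k/ and a rule producing [tʃ] before the DAT suffix would wrongly predict alternation here too.
The underlying segment must be /tʃ/; palato-alveolar /tʃ/ and /ʃ/ become [k] and [s] when no front vowel follows, yielding [k] there.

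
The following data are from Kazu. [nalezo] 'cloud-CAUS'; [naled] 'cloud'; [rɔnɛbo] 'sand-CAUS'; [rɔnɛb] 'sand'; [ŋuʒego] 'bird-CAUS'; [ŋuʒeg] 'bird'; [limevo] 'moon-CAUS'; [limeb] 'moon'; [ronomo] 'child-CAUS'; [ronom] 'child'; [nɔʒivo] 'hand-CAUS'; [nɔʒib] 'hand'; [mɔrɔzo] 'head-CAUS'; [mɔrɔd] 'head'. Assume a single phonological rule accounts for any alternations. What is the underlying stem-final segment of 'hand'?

The stem for 'hand' ends in [v] in [nɔʒivo] but [b] in [nɔʒib].
The stem 'sand' ([rɔnɛbo], [rɔnɛb]) shows [b] unchanged in both environments, so [b] cannot be basic with [v] derived before the CAUS suffix.
So /v/ is underlying, and a rule of word-final hardening — voiced fricatives become stops word-finally — gives [b].

/v/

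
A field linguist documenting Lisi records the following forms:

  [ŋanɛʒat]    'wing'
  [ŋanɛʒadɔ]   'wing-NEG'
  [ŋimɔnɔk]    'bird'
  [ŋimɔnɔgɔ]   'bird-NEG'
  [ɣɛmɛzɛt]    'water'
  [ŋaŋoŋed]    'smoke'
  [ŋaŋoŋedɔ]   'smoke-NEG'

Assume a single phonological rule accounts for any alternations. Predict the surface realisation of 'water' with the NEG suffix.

The stem for 'wing' ends in [t] in [ŋanɛʒat] but [d] in [ŋanɛʒadɔ].
If /d/ were underlying and a rule turned it into [t] in isolation, 'smoke' would also alternate; but it has [d] in both [ŋaŋoŋed] and [ŋaŋoŋedɔ].
The alternation reflects intervocalic voicing: voiceless stops become voiced between vowels. /t/ is underlying.
The one attested form of 'water', [ɣɛmɛzɛt], shows underlying /ɣɛmɛzɛt/. Applying the same rule between vowels gives [ɣɛmɛzɛdɔ].

[ɣɛmɛzɛdɔ]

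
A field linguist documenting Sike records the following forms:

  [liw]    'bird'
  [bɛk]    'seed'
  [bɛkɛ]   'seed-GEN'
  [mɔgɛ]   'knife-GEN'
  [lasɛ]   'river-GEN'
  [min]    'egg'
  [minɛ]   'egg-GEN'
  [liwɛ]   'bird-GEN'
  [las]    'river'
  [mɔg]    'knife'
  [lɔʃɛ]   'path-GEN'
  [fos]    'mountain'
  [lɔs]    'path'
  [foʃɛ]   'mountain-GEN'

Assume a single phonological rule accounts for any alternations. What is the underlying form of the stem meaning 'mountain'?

/foʃ/

The root 'mountain' surfaces as [foʃɛ] and [fos], with a stem-final [ʃ] ~ [s] alternation.
The stem 'river' ([lasɛ], [las]) shows [s] unchanged in both environments, so [s] cannot be basic with [ʃ] derived before the GEN suffix.
So /ʃ/ is underlying, and a rule of depalatalization — palato-alveolar /ʃ/ becomes [s] when no front vowel follows — gives [s].
Hence 'mountain' is /foʃ/ underlyingly.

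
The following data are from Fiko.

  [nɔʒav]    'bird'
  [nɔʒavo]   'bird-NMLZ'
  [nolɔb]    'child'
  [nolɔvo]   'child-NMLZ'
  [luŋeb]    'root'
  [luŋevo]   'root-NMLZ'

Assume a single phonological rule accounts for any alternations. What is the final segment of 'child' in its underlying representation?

The stem for 'child' ends in [b] in [nolɔb] but [v] in [nolɔvo].
Compare 'bird', with invariant [v] in [nɔʒav] and [nɔʒavo]: an analysis with underlying /v/ and a rule producing [b] in isolation would wrongly predict alternation here too.
Therefore /b/ is basic and [v] is derived by intervocalic spirantization (voiced stops become fricatives between vowels).

/b/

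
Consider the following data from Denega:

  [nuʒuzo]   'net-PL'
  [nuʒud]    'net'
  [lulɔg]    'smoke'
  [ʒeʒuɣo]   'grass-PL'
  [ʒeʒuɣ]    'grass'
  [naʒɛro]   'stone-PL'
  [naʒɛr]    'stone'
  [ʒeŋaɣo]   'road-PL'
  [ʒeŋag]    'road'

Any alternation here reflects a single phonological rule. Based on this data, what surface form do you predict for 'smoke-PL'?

[lulɔɣo]

The stem for 'road' ends in [ɣ] in [ʒeŋaɣo] but [g] in [ʒeŋag].
The stem 'grass' ([ʒeʒuɣo], [ʒeʒuɣ]) shows [ɣ] unchanged in both environments, so [ɣ] cannot be basic with [g] derived in isolation.
So /g/ is underlying, and a rule of intervocalic spirantization — voiced stops become fricatives between vowels — gives [ɣ].
The one attested form of 'smoke', [lulɔg], shows underlying /lulɔg/. Applying the same rule between vowels gives [lulɔɣo].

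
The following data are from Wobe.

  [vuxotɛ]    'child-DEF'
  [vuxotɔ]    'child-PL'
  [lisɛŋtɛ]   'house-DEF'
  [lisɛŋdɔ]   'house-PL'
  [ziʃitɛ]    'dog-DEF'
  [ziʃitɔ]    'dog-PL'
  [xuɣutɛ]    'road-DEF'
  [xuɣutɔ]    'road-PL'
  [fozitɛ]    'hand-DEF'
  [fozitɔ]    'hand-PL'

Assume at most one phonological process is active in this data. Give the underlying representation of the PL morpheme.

The PL morpheme has two allomorphs, [-dɔ] and [-tɔ].
The DEF suffix, which begins with [t], is invariant after every stem; so [t] is not altered by any rule here.
The PL suffix is therefore /-dɔ/ underlyingly, with post-vocalic devoicing: voiced stops become voiceless after a vowel.

/-dɔ/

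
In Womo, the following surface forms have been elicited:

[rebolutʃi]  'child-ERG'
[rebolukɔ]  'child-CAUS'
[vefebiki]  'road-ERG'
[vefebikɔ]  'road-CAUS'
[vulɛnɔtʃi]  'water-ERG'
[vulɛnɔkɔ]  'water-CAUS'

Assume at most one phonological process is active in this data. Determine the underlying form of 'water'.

The stem for 'water' ends in [tʃ] in [vulɛnɔtʃi] but [k] in [vulɛnɔkɔ].
If /k/ were underlying and a rule turned it into [tʃ] before the ERG suffix, 'road' would also alternate; but it has [k] in both [vefebiki] and [vefebikɔ].
So /tʃ/ is underlying, and a rule of depalatalization — palato-alveolar /tʃ/ becomes [k] when no front vowel follows — gives [k].
Hence 'water' is /vulɛnɔtʃ/ underlyingly.

/vulɛnɔtʃ/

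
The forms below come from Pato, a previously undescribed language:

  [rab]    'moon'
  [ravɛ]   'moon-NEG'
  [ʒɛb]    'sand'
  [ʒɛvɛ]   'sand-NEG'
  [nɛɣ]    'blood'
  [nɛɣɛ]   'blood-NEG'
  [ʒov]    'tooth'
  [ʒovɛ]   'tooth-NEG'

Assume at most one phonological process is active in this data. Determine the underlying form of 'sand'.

/ʒɛb/

In [ʒɛb] and [ʒɛvɛ] the final segment of 'sand' alternates: [b] ~ [v].
Compare 'tooth', with invariant [v] in [ʒov] and [ʒovɛ]: an analysis with underlying /v/ and a rule producing [b] in isolation would wrongly predict alternation here too.
The underlying segment must be /b/; voiced stops become fricatives between vowels, yielding [v] there.
Hence 'sand' is /ʒɛb/ underlyingly.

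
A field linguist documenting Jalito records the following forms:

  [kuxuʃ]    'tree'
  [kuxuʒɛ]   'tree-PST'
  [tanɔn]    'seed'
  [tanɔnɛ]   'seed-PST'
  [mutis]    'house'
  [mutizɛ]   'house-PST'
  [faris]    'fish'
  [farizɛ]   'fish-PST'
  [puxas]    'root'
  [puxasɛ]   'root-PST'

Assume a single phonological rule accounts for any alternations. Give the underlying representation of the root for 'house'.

In [mutis] and [mutizɛ] the final segment of 'house' alternates: [s] ~ [z].
The stem 'root' ([puxas], [puxasɛ]) shows [s] unchanged in both environments, so [s] cannot be basic with [z] derived before the PST suffix.
The underlying segment must be /z/; voiced obstruents become voiceless word-finally, yielding [s] there.

/mutiz/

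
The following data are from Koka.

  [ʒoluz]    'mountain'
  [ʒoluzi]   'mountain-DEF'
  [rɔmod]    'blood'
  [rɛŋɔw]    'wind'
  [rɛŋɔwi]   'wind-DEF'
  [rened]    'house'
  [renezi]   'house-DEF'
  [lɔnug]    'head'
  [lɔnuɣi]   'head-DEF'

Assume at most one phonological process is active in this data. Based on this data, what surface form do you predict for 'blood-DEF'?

[rɔmozi]

The root 'house' surfaces as [rened] and [renezi], with a stem-final [d] ~ [z] alternation.
But 'mountain' keeps [z] in both environments ([ʒoluz], [ʒoluzi]), so there is no rule changing /z/ to [d] in isolation.
Therefore /d/ is basic and [z] is derived by intervocalic spirantization (voiced stops become fricatives between vowels).
The one attested form of 'blood', [rɔmod], shows underlying /rɔmod/. Applying the same rule between vowels gives [rɔmozi].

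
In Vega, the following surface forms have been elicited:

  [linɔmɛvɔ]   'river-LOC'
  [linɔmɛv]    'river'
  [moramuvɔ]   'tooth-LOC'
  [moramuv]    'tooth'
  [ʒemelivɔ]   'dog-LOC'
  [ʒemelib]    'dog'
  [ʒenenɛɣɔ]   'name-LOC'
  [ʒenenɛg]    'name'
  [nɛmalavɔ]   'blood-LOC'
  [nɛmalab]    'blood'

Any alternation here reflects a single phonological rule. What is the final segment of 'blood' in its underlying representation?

'blood' shows [v] ~ [b] at the end of the stem ([nɛmalavɔ] vs [nɛmalab]).
But 'tooth' keeps [v] in both environments ([moramuvɔ], [moramuv]), so there is no rule changing /v/ to [b] in isolation.
So /b/ is underlying, and a rule of intervocalic spirantization — voiced stops become fricatives between vowels — gives [v].

/b/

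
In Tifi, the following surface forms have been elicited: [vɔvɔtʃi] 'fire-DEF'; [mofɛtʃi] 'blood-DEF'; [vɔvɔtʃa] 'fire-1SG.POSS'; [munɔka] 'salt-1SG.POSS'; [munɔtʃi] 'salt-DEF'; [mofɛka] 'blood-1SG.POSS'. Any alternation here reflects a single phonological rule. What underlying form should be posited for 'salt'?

/munɔk/

The stem for 'salt' ends in [tʃ] in [munɔtʃi] but [k] in [munɔka].
The stem 'fire' ([vɔvɔtʃi], [vɔvɔtʃa]) shows [tʃ] unchanged in both environments, so [tʃ] cannot be basic with [k] derived before the 1SG.POSS suffix.
So /k/ is underlying, and a rule of palatalization before a front vowel — /k/ becomes palato-alveolar [tʃ] before a front vowel — gives [tʃ].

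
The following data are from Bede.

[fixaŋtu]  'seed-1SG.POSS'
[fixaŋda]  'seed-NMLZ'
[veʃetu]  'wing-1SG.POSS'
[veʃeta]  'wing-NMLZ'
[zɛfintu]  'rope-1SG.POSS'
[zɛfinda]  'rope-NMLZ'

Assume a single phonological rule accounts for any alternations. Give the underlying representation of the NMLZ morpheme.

The NMLZ suffix surfaces as [-da] and [-ta], depending on the final segment of the stem.
By contrast the 1SG.POSS suffix keeps its initial [t] throughout — that segment must be underlying.
So the underlying form is /-da/, and voiced stops become voiceless after a vowel.

/-da/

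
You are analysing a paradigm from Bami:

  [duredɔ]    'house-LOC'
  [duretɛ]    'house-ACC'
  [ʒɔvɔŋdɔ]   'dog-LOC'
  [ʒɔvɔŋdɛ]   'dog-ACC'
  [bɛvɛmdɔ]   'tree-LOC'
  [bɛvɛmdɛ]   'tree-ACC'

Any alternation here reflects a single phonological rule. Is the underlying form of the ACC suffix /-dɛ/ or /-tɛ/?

The ACC suffix surfaces as [-dɛ] and [-tɛ], depending on the final segment of the stem.
By contrast the LOC suffix keeps its initial [d] throughout — that segment must be underlying.
So the underlying form is /-tɛ/, and voiceless stops become voiced after a nasal.

/-tɛ/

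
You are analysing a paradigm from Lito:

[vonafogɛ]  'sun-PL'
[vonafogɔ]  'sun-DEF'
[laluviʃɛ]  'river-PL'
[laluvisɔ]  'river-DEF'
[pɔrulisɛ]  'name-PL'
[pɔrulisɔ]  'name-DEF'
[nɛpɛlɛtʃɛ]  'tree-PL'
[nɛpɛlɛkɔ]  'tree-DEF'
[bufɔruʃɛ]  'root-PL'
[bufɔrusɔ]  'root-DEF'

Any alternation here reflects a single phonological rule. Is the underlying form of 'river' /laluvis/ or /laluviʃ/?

/laluviʃ/

'river' shows [ʃ] ~ [s] at the end of the stem ([laluviʃɛ] vs [laluvisɔ]).
The stem 'name' ([pɔrulisɛ], [pɔrulisɔ]) shows [s] unchanged in both environments, so [s] cannot be basic with [ʃ] derived before the PL suffix.
Therefore /ʃ/ is basic and [s] is derived by depalatalization (palato-alveolar /tʃ/ and /ʃ/ become [k] and [s] when no front vowel follows).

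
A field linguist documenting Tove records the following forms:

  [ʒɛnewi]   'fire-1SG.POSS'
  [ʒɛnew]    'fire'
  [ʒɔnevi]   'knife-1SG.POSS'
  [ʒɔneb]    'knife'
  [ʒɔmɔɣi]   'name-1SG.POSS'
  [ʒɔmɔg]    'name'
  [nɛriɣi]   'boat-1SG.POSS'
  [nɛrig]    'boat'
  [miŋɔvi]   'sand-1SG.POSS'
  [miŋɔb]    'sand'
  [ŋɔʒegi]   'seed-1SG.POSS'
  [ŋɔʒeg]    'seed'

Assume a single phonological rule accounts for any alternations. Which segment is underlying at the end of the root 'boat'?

The stem for 'boat' ends in [ɣ] in [nɛriɣi] but [g] in [nɛrig].
But 'seed' keeps [g] in both environments ([ŋɔʒegi], [ŋɔʒeg]), so there is no rule changing /g/ to [ɣ] before the 1SG.POSS suffix.
The alternation reflects word-final hardening: voiced fricatives become stops word-finally. /ɣ/ is underlying.

/ɣ/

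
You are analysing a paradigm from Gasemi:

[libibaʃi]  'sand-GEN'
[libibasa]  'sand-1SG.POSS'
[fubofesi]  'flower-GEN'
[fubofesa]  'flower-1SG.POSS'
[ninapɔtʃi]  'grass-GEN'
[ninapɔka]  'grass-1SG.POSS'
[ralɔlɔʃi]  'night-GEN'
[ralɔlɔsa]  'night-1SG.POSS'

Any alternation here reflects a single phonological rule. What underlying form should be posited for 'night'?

/ralɔlɔʃ/

The stem for 'night' ends in [ʃ] in [ralɔlɔʃi] but [s] in [ralɔlɔsa].
The stem 'flower' ([fubofesi], [fubofesa]) shows [s] unchanged in both environments, so [s] cannot be basic with [ʃ] derived before the GEN suffix.
The underlying segment must be /ʃ/; palato-alveolar /tʃ/ and /ʃ/ become [k] and [s] when no front vowel follows, yielding [s] there.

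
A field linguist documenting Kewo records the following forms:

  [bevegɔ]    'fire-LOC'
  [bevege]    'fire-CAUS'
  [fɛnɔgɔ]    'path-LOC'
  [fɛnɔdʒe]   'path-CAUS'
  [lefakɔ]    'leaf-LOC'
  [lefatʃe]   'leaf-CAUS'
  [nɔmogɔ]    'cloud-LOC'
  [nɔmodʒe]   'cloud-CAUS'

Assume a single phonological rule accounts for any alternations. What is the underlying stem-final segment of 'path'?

The stem for 'path' ends in [g] in [fɛnɔgɔ] but [dʒ] in [fɛnɔdʒe].
The stem 'fire' ([bevegɔ], [bevege]) shows [g] unchanged in both environments, so [g] cannot be basic with [dʒ] derived before the CAUS suffix.
So /dʒ/ is underlying, and a rule of depalatalization — palato-alveolar /tʃ/ and /dʒ/ become [k] and [g] when no front vowel follows — gives [g].

/dʒ/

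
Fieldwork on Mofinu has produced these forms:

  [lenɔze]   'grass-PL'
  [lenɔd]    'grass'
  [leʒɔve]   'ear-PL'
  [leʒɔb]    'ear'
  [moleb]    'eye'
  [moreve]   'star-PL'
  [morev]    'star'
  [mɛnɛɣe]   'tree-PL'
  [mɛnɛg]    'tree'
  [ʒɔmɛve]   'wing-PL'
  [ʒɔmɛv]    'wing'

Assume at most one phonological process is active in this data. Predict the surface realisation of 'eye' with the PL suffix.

'ear' shows [v] ~ [b] at the end of the stem ([leʒɔve] vs [leʒɔb]).
Compare 'star', with invariant [v] in [moreve] and [morev]: an analysis with underlying /v/ and a rule producing [b] in isolation would wrongly predict alternation here too.
The alternation reflects intervocalic spirantization: voiced stops become fricatives between vowels. /b/ is underlying.
The one attested form of 'eye', [moleb], shows underlying /moleb/. Applying the same rule between vowels gives [moleve].

[moleve]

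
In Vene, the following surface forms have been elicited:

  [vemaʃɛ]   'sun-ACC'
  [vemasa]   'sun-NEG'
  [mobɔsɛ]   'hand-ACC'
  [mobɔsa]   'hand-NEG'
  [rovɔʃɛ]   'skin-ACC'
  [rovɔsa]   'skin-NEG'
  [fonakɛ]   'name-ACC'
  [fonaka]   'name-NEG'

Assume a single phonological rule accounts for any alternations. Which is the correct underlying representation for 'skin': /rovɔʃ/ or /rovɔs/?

/rovɔʃ/

'skin' shows [ʃ] ~ [s] at the end of the stem ([rovɔʃɛ] vs [rovɔsa]).
But 'hand' keeps [s] in both environments ([mobɔsɛ], [mobɔsa]), so there is no rule changing /s/ to [ʃ] before the ACC suffix.
The alternation reflects depalatalization: palato-alveolar /ʃ/ becomes [s] when no front vowel follows. /ʃ/ is underlying.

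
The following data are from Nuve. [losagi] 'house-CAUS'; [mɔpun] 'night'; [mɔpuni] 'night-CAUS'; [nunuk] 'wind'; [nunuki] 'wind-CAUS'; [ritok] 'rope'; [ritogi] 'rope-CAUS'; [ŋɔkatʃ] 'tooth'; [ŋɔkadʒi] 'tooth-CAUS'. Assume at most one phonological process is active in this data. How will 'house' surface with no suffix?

[losak]

The root 'rope' surfaces as [ritok] and [ritogi], with a stem-final [k] ~ [g] alternation.
If /k/ were underlying and a rule turned it into [g] before the CAUS suffix, 'wind' would also alternate; but it has [k] in both [nunuk] and [nunuki].
The alternation reflects word-final obstruent devoicing: voiced obstruents become voiceless word-finally. /g/ is underlying.
From [losagi] the stem 'house' is /losag/; word-finally this yields [losak].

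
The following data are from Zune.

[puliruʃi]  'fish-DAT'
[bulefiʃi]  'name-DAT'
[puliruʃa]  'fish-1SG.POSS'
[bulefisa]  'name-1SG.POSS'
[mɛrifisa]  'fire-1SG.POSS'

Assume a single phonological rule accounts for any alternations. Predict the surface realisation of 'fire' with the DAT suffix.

The root 'name' surfaces as [bulefisa] and [bulefiʃi], with a stem-final [s] ~ [ʃ] alternation.
The stem 'fish' ([puliruʃa], [puliruʃi]) shows [ʃ] unchanged in both environments, so [ʃ] cannot be basic with [s] derived before the 1SG.POSS suffix.
The underlying segment must be /s/; /s/ becomes palato-alveolar [ʃ] before a front vowel, yielding [ʃ] there.
The one attested form of 'fire', [mɛrifisa], shows underlying /mɛrifis/. Applying the same rule before a front vowel gives [mɛrifiʃi].

[mɛrifiʃi]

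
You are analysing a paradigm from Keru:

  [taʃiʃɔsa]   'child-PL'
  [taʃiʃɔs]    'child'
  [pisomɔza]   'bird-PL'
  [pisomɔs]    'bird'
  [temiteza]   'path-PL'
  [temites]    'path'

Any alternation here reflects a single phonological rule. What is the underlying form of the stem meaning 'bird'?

'bird' shows [z] ~ [s] at the end of the stem ([pisomɔza] vs [pisomɔs]).
Compare 'child', with invariant [s] in [taʃiʃɔsa] and [taʃiʃɔs]: an analysis with underlying /s/ and a rule producing [z] before the PL suffix would wrongly predict alternation here too.
Therefore /z/ is basic and [s] is derived by word-final obstruent devoicing (voiced obstruents become voiceless word-finally).
Hence 'bird' is /pisomɔz/ underlyingly.

/pisomɔz/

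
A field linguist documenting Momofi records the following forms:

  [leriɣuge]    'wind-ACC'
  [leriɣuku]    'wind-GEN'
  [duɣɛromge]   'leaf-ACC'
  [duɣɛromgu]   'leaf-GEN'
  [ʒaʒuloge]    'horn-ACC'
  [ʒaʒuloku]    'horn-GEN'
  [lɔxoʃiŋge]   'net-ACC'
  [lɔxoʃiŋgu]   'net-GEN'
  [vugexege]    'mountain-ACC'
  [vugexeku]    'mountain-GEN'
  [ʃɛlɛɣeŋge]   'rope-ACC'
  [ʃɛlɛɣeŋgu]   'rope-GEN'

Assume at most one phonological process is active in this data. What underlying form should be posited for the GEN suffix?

The GEN suffix surfaces as [-gu] and [-ku], depending on the final segment of the stem.
By contrast the ACC suffix keeps its initial [g] throughout — that segment must be underlying.
The GEN suffix is therefore /-ku/ underlyingly, with post-nasal voicing: voiceless stops become voiced after a nasal.

/-ku/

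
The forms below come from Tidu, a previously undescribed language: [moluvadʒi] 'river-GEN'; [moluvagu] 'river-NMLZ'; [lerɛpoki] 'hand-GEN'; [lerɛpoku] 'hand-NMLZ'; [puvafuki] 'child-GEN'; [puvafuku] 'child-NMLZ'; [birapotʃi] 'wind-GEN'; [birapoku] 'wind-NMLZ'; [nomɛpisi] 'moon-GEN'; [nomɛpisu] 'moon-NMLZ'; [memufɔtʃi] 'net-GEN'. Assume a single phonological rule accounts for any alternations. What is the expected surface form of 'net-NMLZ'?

[memufɔku]

'wind' shows [tʃ] ~ [k] at the end of the stem ([birapotʃi] vs [birapoku]).
The stem 'child' ([puvafuki], [puvafuku]) shows [k] unchanged in both environments, so [k] cannot be basic with [tʃ] derived before the GEN suffix.
So /tʃ/ is underlying, and a rule of depalatalization — palato-alveolar /tʃ/ and /dʒ/ become [k] and [g] when no front vowel follows — gives [k].
The one attested form of 'net', [memufɔtʃi], shows underlying /memufɔtʃ/. Applying the same rule when no front vowel follows gives [memufɔku].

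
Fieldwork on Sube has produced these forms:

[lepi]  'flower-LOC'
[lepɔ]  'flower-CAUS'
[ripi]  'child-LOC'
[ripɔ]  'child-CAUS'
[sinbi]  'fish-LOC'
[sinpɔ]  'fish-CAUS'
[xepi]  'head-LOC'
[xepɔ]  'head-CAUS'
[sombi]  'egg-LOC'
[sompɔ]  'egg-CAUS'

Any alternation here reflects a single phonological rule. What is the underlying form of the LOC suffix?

/-bi/

The LOC morpheme has two allomorphs, [-bi] and [-pi].
By contrast the CAUS suffix keeps its initial [p] throughout — that segment must be underlying.
So the underlying form is /-bi/, and voiced stops become voiceless after a vowel.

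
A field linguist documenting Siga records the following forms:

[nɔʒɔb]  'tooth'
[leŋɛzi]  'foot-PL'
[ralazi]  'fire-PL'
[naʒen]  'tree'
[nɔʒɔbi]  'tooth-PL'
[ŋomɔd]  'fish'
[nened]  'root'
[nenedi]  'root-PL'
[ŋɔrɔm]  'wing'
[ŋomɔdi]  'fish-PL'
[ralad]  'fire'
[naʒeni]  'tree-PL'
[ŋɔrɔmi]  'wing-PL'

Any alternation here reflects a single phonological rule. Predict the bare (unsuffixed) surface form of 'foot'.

'fire' shows [d] ~ [z] at the end of the stem ([ralad] vs [ralazi]).
The stem 'fish' ([ŋomɔd], [ŋomɔdi]) shows [d] unchanged in both environments, so [d] cannot be basic with [z] derived before the PL suffix.
Therefore /z/ is basic and [d] is derived by word-final hardening (voiced fricatives become stops word-finally).
From [leŋɛzi] the stem 'foot' is /leŋɛz/; word-finally this yields [leŋɛd].

[leŋɛd]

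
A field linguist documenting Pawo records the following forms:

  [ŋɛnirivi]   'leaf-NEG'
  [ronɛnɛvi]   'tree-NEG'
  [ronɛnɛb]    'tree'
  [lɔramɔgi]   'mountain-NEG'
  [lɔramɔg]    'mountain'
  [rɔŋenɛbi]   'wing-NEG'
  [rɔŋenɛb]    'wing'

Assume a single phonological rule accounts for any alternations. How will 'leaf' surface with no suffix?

The root 'tree' surfaces as [ronɛnɛvi] and [ronɛnɛb], with a stem-final [v] ~ [b] alternation.
The stem 'wing' ([rɔŋenɛbi], [rɔŋenɛb]) shows [b] unchanged in both environments, so [b] cannot be basic with [v] derived before the NEG suffix.
So /v/ is underlying, and a rule of word-final hardening — voiced fricatives become stops word-finally — gives [b].
The one attested form of 'leaf', [ŋɛnirivi], shows underlying /ŋɛniriv/. Applying the same rule word-finally gives [ŋɛnirib].

[ŋɛnirib]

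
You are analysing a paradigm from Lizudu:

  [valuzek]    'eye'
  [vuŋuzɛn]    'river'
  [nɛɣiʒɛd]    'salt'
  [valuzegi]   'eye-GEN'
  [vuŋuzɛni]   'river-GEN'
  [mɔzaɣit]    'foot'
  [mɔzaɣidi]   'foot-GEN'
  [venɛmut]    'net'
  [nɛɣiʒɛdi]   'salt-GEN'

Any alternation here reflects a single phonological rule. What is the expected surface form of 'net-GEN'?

[venɛmudi]

'foot' shows [t] ~ [d] at the end of the stem ([mɔzaɣit] vs [mɔzaɣidi]).
But 'salt' keeps [d] in both environments ([nɛɣiʒɛd], [nɛɣiʒɛdi]), so there is no rule changing /d/ to [t] in isolation.
The underlying segment must be /t/; voiceless stops become voiced between vowels, yielding [d] there.
The one attested form of 'net', [venɛmut], shows underlying /venɛmut/. Applying the same rule between vowels gives [venɛmudi].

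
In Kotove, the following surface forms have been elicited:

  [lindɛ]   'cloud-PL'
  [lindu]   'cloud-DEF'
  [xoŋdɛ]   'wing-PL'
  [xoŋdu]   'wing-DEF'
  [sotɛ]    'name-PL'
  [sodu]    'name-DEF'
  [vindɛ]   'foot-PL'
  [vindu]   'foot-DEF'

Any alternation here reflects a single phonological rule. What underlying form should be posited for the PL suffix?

The PL suffix surfaces as [-dɛ] and [-tɛ], depending on the final segment of the stem.
By contrast the DEF suffix keeps its initial [d] throughout — that segment must be underlying.
So the underlying form is /-tɛ/, and voiceless stops become voiced after a nasal.

/-tɛ/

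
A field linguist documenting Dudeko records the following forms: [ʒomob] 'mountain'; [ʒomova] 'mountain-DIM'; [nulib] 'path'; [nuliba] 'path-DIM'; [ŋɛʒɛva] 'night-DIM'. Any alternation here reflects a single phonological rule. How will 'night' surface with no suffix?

The root 'mountain' surfaces as [ʒomob] and [ʒomova], with a stem-final [b] ~ [v] alternation.
The stem 'path' ([nulib], [nuliba]) shows [b] unchanged in both environments, so [b] cannot be basic with [v] derived before the DIM suffix.
Therefore /v/ is basic and [b] is derived by word-final hardening (voiced fricatives become stops word-finally).
The one attested form of 'night', [ŋɛʒɛva], shows underlying /ŋɛʒɛv/. Applying the same rule word-finally gives [ŋɛʒɛb].

[ŋɛʒɛb]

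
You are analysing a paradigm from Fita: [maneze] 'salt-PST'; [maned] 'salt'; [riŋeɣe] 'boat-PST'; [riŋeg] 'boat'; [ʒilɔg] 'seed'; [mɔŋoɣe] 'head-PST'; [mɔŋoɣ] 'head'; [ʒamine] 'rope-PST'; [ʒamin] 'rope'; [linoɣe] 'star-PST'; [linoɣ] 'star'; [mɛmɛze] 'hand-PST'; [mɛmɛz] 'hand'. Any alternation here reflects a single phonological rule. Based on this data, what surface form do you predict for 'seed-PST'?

[ʒilɔɣe]

The stem for 'boat' ends in [ɣ] in [riŋeɣe] but [g] in [riŋeg].
But 'star' keeps [ɣ] in both environments ([linoɣe], [linoɣ]), so there is no rule changing /ɣ/ to [g] in isolation.
The underlying segment must be /g/; voiced stops become fricatives between vowels, yielding [ɣ] there.
The one attested form of 'seed', [ʒilɔg], shows underlying /ʒilɔg/. Applying the same rule between vowels gives [ʒilɔɣe].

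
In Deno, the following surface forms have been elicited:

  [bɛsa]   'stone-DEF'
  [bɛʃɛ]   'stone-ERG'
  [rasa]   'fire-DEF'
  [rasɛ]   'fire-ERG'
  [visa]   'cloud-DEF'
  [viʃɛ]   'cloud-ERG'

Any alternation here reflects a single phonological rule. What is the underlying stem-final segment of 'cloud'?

The root 'cloud' surfaces as [visa] and [viʃɛ], with a stem-final [s] ~ [ʃ] alternation.
If /s/ were underlying and a rule turned it into [ʃ] before the ERG suffix, 'fire' would also alternate; but it has [s] in both [rasa] and [rasɛ].
Therefore /ʃ/ is basic and [s] is derived by depalatalization (palato-alveolar /ʃ/ becomes [s] when no front vowel follows).

/ʃ/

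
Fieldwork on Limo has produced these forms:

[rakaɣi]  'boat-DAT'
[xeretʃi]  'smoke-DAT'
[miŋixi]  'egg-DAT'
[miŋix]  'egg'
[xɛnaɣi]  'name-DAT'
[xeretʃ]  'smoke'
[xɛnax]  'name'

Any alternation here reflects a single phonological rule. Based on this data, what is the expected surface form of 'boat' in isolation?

'name' shows [x] ~ [ɣ] at the end of the stem ([xɛnax] vs [xɛnaɣi]).
But 'egg' keeps [x] in both environments ([miŋix], [miŋixi]), so there is no rule changing /x/ to [ɣ] before the DAT suffix.
The underlying segment must be /ɣ/; voiced obstruents become voiceless word-finally, yielding [x] there.
From [rakaɣi] the stem 'boat' is /rakaɣ/; word-finally this yields [rakax].

[rakax]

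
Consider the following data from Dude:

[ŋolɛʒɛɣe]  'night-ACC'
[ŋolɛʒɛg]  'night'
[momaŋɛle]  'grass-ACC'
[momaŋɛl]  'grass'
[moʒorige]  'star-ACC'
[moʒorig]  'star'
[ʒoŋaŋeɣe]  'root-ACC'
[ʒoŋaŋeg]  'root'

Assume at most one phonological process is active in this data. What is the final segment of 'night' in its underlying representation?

In [ŋolɛʒɛɣe] and [ŋolɛʒɛg] the final segment of 'night' alternates: [ɣ] ~ [g].
The stem 'star' ([moʒorige], [moʒorig]) shows [g] unchanged in both environments, so [g] cannot be basic with [ɣ] derived before the ACC suffix.
Therefore /ɣ/ is basic and [g] is derived by word-final hardening (voiced fricatives become stops word-finally).

/ɣ/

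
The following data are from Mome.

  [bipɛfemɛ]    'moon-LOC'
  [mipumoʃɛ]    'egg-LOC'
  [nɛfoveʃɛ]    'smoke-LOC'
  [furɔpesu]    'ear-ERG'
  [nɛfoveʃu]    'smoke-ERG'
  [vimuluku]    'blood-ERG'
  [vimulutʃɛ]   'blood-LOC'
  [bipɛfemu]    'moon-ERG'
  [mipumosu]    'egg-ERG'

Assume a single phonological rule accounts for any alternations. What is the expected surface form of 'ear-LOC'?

The root 'egg' surfaces as [mipumosu] and [mipumoʃɛ], with a stem-final [s] ~ [ʃ] alternation.
The stem 'smoke' ([nɛfoveʃu], [nɛfoveʃɛ]) shows [ʃ] unchanged in both environments, so [ʃ] cannot be basic with [s] derived before the ERG suffix.
So /s/ is underlying, and a rule of palatalization before a front vowel — /k/ and /s/ become palato-alveolar [tʃ] and [ʃ] before a front vowel — gives [ʃ].
The one attested form of 'ear', [furɔpesu], shows underlying /furɔpes/. Applying the same rule before a front vowel gives [furɔpeʃɛ].

[furɔpeʃɛ]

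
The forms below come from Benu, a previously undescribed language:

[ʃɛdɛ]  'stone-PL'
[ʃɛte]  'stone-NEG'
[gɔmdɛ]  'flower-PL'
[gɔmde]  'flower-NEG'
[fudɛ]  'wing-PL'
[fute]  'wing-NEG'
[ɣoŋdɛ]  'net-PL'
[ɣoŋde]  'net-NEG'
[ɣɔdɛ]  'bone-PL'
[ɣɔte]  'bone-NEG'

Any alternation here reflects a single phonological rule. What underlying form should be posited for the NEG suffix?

The NEG suffix surfaces as [-de] and [-te], depending on the final segment of the stem.
By contrast the PL suffix keeps its initial [d] throughout — that segment must be underlying.
So the underlying form is /-te/, and voiceless stops become voiced after a nasal.

/-te/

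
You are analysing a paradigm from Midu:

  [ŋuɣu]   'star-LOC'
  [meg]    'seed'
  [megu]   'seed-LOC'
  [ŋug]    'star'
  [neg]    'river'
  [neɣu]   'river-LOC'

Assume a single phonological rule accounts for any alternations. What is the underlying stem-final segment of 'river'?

The root 'river' surfaces as [neg] and [neɣu], with a stem-final [g] ~ [ɣ] alternation.
If /g/ were underlying and a rule turned it into [ɣ] before the LOC suffix, 'seed' would also alternate; but it has [g] in both [meg] and [megu].
Therefore /ɣ/ is basic and [g] is derived by word-final hardening (voiced fricatives become stops word-finally).

/ɣ/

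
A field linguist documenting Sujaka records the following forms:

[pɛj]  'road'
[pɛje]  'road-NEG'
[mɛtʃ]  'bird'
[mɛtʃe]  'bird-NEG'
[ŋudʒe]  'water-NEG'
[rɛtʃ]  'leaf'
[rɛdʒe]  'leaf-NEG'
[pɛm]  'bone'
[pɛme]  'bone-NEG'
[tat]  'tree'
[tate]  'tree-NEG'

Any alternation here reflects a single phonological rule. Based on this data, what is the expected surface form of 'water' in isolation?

In [rɛtʃ] and [rɛdʒe] the final segment of 'leaf' alternates: [tʃ] ~ [dʒ].
But 'bird' keeps [tʃ] in both environments ([mɛtʃ], [mɛtʃe]), so there is no rule changing /tʃ/ to [dʒ] before the NEG suffix.
Therefore /dʒ/ is basic and [tʃ] is derived by word-final obstruent devoicing (voiced obstruents become voiceless word-finally).
From [ŋudʒe] the stem 'water' is /ŋudʒ/; word-finally this yields [ŋutʃ].

[ŋutʃ]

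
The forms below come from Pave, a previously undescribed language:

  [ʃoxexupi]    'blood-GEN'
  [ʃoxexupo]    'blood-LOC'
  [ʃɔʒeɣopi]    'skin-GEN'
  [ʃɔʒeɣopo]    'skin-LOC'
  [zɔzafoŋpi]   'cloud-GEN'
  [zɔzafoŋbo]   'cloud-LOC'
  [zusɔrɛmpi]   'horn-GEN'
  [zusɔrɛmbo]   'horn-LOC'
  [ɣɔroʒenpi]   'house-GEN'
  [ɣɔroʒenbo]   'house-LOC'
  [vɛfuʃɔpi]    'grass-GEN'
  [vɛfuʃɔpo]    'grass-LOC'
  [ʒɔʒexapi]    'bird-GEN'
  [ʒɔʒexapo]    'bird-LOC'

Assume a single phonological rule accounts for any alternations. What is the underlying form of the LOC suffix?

The LOC morpheme has two allomorphs, [-bo] and [-po].
By contrast the GEN suffix keeps its initial [p] throughout — that segment must be underlying.
So the underlying form is /-bo/, and voiced stops become voiceless after a vowel.

/-bo/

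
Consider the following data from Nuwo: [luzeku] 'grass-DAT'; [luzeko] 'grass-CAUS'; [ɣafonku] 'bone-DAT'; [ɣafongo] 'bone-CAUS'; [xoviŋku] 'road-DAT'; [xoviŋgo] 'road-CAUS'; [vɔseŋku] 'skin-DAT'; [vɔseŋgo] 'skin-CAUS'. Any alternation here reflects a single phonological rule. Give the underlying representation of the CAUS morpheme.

The CAUS suffix surfaces as [-go] and [-ko], depending on the final segment of the stem.
The DAT suffix, which begins with [k], is invariant after every stem; so [k] is not altered by any rule here.
The CAUS suffix is therefore /-go/ underlyingly, with post-vocalic devoicing: voiced stops become voiceless after a vowel.

/-go/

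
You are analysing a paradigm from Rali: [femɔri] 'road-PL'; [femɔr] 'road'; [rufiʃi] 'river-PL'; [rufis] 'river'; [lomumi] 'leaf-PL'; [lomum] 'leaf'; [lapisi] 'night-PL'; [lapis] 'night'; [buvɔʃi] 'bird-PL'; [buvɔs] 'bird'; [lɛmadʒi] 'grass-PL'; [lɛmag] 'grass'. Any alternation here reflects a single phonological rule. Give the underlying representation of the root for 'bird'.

The root 'bird' surfaces as [buvɔʃi] and [buvɔs], with a stem-final [ʃ] ~ [s] alternation.
If /s/ were underlying and a rule turned it into [ʃ] before the PL suffix, 'night' would also alternate; but it has [s] in both [lapisi] and [lapis].
The alternation reflects depalatalization: palato-alveolar /dʒ/ and /ʃ/ become [g] and [s] when no front vowel follows. /ʃ/ is underlying.
The underlying form of 'bird' is therefore /buvɔʃ/.

/buvɔʃ/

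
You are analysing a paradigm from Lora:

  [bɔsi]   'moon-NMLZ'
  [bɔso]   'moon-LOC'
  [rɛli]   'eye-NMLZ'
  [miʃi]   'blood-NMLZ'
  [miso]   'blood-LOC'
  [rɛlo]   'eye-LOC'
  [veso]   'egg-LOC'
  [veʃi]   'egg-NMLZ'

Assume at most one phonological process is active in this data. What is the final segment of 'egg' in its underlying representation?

/ʃ/

The stem for 'egg' ends in [s] in [veso] but [ʃ] in [veʃi].
If /s/ were underlying and a rule turned it into [ʃ] before the NMLZ suffix, 'moon' would also alternate; but it has [s] in both [bɔso] and [bɔsi].
Therefore /ʃ/ is basic and [s] is derived by depalatalization (palato-alveolar /ʃ/ becomes [s] when no front vowel follows).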